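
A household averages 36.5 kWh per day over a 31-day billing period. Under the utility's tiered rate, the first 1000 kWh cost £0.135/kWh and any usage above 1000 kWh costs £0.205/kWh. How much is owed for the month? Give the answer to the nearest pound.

£162

Usage = 36.5 kWh/day × 31 days = 1131.5 kWh
First 1000 kWh × £0.135 = £135.00
Remaining 131.5 kWh × £0.205 = £26.96
Total = £161.96 ≈ £162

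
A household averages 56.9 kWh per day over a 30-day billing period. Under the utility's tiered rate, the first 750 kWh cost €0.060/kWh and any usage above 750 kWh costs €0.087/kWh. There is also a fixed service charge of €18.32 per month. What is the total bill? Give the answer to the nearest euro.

€147

Usage = 56.9 kWh/day × 30 days = 1707 kWh
First 750 kWh × €0.060 = €45.00
Remaining 957 kWh × €0.087 = €83.26
Energy charge = €128.26; + service €18.32 = €146.58 ≈ €147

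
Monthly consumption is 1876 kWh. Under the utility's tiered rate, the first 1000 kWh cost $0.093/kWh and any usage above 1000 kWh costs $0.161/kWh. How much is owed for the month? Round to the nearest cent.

$234.04

First 1000 kWh × $0.093 = $93.00
Remaining 876 kWh × $0.161 = $141.04
Total = $234.04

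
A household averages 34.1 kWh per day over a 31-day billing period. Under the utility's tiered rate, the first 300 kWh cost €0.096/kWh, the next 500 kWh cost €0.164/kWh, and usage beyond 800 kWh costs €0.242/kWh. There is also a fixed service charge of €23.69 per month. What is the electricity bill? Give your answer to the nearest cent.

€196.71

Usage = 34.1 kWh/day × 31 days = 1057.1 kWh
First 300 kWh × €0.096 = €28.80
Next 500 kWh × €0.164 = €82.00
Remaining 257.1 kWh × €0.242 = €62.22
Energy charge = €173.02; + service €23.69 = €196.71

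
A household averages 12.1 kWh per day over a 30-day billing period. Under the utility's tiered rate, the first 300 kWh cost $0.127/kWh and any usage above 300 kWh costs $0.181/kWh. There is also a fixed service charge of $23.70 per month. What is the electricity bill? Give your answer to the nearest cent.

Usage = 12.1 kWh/day × 30 days = 363 kWh
First 300 kWh × $0.127 = $38.10
Remaining 63 kWh × $0.181 = $11.40
Energy charge = $49.50; + service $23.70 = $73.20

$73.20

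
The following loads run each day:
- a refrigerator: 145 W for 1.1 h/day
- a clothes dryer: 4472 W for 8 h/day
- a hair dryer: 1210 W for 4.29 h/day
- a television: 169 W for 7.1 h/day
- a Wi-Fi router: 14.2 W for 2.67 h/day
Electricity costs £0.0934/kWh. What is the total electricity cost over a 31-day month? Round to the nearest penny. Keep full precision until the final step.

refrigerator: 145 W × 1.1 h × 31 d = 4,944 Wh = 4.944 kWh
clothes dryer: 4472 W × 8 h × 31 d = 1,109,056 Wh = 1,109 kWh
hair dryer: 1210 W × 4.29 h × 31 d = 160,918 Wh = 160.9 kWh
television: 169 W × 7.1 h × 31 d = 37,197 Wh = 37.2 kWh
Wi-Fi router: 14.2 W × 2.67 h × 31 d = 1,175 Wh = 1.175 kWh
Total energy = 4.944 + 1,109 + 160.9 + 37.2 + 1.175 = 1,313 kWh
Cost = 1,313 kWh × £0.0934 = £122.66

£122.66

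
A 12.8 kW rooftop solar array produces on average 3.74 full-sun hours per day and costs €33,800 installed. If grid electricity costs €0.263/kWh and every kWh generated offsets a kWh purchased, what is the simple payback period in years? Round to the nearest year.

Daily generation = 12.8 kW × 3.74 h = 47.87 kWh
Annual generation = 47.87 × 365 = 17473 kWh
Annual savings = 17473 × €0.263 = €4,595.47
Payback = €33,800 / €4,595.47 = 7.36 years

7 years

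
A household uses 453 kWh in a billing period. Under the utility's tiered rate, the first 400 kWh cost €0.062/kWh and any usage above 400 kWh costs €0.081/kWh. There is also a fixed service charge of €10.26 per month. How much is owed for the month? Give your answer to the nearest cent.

First 400 kWh × €0.062 = €24.80
Remaining 53 kWh × €0.081 = €4.29
Energy charge = €29.09; + service €10.26 = €39.35

€39.35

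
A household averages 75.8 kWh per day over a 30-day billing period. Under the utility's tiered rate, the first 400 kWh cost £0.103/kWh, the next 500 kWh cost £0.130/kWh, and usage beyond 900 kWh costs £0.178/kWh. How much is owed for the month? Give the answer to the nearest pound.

Usage = 75.8 kWh/day × 30 days = 2274 kWh
First 400 kWh × £0.103 = £41.20
Next 500 kWh × £0.130 = £65.00
Remaining 1374 kWh × £0.178 = £244.57
Total = £350.77 ≈ £351

£351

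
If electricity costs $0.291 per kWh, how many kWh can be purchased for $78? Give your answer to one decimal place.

268.0 kWh

$78 / $0.291 per kWh = 268 kWh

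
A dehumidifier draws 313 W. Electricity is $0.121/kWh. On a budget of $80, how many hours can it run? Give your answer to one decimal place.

2112.3 h

Energy budget = $80 / $0.121 per kWh = 661.2 kWh = 661,157 Wh
Runtime = 661,157 Wh / 313 W = 2,112 h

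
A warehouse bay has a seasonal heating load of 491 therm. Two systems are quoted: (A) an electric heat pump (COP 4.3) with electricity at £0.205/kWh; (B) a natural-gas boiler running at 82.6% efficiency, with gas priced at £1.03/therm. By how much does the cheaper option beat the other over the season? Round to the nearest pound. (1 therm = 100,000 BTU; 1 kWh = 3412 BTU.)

Heat load = 491 therm × 100,000 = 49,100,000 BTU
Gas: input = 49,100,000 / 0.826 = 59,443,099 BTU = 594.4 therm → 594.4 × £1.03 = £612.26
Heat pump: 49,100,000 BTU / 3412 = 14,390 kWh heat; / 4.3 = 3,347 kWh in → × £0.205 = £686.05
Difference = |£612.26 − £686.05| = £73.79 ≈ £74

£74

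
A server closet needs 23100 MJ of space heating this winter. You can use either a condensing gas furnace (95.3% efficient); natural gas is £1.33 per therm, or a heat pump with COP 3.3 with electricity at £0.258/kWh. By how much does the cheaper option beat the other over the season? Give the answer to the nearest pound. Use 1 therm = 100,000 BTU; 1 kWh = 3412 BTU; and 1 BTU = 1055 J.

Heat load = 23100 MJ = 23,100,000,000 J / 1055 = 21,895,735 BTU
Gas: input = 21,895,735 / 0.953 = 22,975,587 BTU = 229.8 therm → 229.8 × £1.33 = £305.58
Heat pump: 21,895,735 BTU / 3412 = 6,417 kWh heat; / 3.3 = 1,945 kWh in → × £0.258 = £501.71
Difference = |£305.58 − £501.71| = £196.14 ≈ £196

£196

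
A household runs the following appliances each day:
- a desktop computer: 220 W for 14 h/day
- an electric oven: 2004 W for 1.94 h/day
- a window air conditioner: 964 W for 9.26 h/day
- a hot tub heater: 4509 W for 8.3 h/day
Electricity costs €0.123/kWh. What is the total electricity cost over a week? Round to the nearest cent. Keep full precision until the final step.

€45.91

desktop computer: 220 W × 14 h × 7 d = 21,560 Wh = 21.56 kWh
electric oven: 2004 W × 1.94 h × 7 d = 27,214 Wh = 27.21 kWh
window air conditioner: 964 W × 9.26 h × 7 d = 62,486 Wh = 62.49 kWh
hot tub heater: 4509 W × 8.3 h × 7 d = 261,973 Wh = 262 kWh
Total energy = 21.56 + 27.21 + 62.49 + 262 = 373.2 kWh
Cost = 373.2 kWh × €0.123 = €45.91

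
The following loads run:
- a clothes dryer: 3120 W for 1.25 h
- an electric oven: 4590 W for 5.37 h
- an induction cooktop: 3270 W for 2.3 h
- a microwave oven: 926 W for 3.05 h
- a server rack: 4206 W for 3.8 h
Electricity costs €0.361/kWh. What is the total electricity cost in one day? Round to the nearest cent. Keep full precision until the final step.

€19.81

clothes dryer: 3120 W × 1.25 h = 3,900 Wh = 3.9 kWh
electric oven: 4590 W × 5.37 h = 24,648 Wh = 24.65 kWh
induction cooktop: 3270 W × 2.3 h = 7,521 Wh = 7.521 kWh
microwave oven: 926 W × 3.05 h = 2,824 Wh = 2.824 kWh
server rack: 4206 W × 3.8 h = 15,983 Wh = 15.98 kWh
Total energy = 3.9 + 24.65 + 7.521 + 2.824 + 15.98 = 54.88 kWh
Cost = 54.88 kWh × €0.361 = €19.81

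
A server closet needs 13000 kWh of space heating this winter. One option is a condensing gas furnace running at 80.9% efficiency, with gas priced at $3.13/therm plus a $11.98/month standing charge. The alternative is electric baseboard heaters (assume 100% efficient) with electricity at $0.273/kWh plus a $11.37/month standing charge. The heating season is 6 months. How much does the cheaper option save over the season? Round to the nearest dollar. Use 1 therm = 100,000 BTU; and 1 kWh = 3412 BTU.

Heat load = 13000 kWh × 3412 = 44,356,000 BTU
Gas: input = 44,356,000 / 0.809 = 54,828,183 BTU = 548.3 therm → 548.3 × $3.13 = $1,716.12; + 6 × $11.98 standing = $1,788.00
Electric: 44,356,000 BTU / 3412 = 13,000 kWh → × $0.273 = $3,549.00; + 6 × $11.37 standing = $3,617.22
Difference = |$1,788.00 − $3,617.22| = $1,829.22 ≈ $1829

$1829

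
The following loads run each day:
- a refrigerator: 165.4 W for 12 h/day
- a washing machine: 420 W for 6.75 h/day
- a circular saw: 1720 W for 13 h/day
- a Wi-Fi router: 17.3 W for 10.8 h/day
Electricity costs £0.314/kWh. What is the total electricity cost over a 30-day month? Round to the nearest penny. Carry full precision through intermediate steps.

refrigerator: 165.4 W × 12 h × 30 d = 59,544 Wh = 59.54 kWh
washing machine: 420 W × 6.75 h × 30 d = 85,050 Wh = 85.05 kWh
circular saw: 1720 W × 13 h × 30 d = 670,800 Wh = 670.8 kWh
Wi-Fi router: 17.3 W × 10.8 h × 30 d = 5,605 Wh = 5.605 kWh
Total energy = 59.54 + 85.05 + 670.8 + 5.605 = 821 kWh
Cost = 821 kWh × £0.314 = £257.79

£257.79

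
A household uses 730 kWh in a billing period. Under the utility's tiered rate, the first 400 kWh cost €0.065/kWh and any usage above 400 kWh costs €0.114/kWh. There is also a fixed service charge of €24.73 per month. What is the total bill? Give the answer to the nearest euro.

First 400 kWh × €0.065 = €26.00
Remaining 330 kWh × €0.114 = €37.62
Energy charge = €63.62; + service €24.73 = €88.35 ≈ €88

€88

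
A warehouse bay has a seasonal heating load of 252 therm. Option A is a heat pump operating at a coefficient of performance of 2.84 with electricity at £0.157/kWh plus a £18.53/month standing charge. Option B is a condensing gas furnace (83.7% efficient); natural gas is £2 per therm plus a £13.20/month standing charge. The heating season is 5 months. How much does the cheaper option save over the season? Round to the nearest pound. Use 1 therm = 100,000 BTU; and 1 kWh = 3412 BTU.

Heat load = 252 therm × 100,000 = 25,200,000 BTU
Gas: input = 25,200,000 / 0.837 = 30,107,527 BTU = 301.1 therm → 301.1 × £2 = £602.15; + 5 × £13.20 standing = £668.15
Heat pump: 25,200,000 BTU / 3412 = 7,386 kWh heat; / 2.84 = 2,601 kWh in → × £0.157 = £408.29; + 5 × £18.53 standing = £500.94
Difference = |£668.15 − £500.94| = £167.21 ≈ £167

£167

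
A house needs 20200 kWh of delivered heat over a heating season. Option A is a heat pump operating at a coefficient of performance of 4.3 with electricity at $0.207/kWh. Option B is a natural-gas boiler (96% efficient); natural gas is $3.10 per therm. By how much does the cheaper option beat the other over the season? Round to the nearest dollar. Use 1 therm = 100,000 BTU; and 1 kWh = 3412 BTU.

$1253

Heat load = 20200 kWh × 3412 = 68,922,400 BTU
Gas: input = 68,922,400 / 0.96 = 71,794,167 BTU = 717.9 therm → 717.9 × $3.10 = $2,225.62
Heat pump: 68,922,400 BTU / 3412 = 20,200 kWh heat; / 4.3 = 4,698 kWh in → × $0.207 = $972.42
Difference = |$2,225.62 − $972.42| = $1,253.20 ≈ $1253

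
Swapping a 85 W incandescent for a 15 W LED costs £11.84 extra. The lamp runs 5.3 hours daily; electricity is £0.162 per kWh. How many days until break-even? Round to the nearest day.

197 days

Power saved = 85 − 15 = 70 W
Daily energy saved = 70 W × 5.3 h = 371 Wh = 0.371 kWh
Daily savings = 0.371 × £0.162 = £0.0601
Payback = £11.84 / £0.0601 per day = 197 days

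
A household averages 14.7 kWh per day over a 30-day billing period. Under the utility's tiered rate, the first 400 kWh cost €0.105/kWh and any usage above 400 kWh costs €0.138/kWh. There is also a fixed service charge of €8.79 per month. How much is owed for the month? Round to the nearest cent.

Usage = 14.7 kWh/day × 30 days = 441 kWh
First 400 kWh × €0.105 = €42.00
Remaining 41 kWh × €0.138 = €5.66
Energy charge = €47.66; + service €8.79 = €56.45

€56.45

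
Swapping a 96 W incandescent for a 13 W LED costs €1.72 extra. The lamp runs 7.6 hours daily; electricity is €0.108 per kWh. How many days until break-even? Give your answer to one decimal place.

Power saved = 96 − 13 = 83 W
Daily energy saved = 83 W × 7.6 h = 630.8 Wh = 0.6308 kWh
Daily savings = 0.6308 × €0.108 = €0.0681
Payback = €1.72 / €0.0681 per day = 25.25 days

25.2 days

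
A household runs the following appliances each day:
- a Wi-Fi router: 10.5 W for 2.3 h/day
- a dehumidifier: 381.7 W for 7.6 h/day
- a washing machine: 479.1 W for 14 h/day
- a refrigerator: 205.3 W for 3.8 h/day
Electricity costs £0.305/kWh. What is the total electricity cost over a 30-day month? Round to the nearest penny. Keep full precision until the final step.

£95.28

Wi-Fi router: 10.5 W × 2.3 h × 30 d = 724 Wh = 0.7245 kWh
dehumidifier: 381.7 W × 7.6 h × 30 d = 87,028 Wh = 87.03 kWh
washing machine: 479.1 W × 14 h × 30 d = 201,222 Wh = 201.2 kWh
refrigerator: 205.3 W × 3.8 h × 30 d = 23,404 Wh = 23.4 kWh
Total energy = 0.7245 + 87.03 + 201.2 + 23.4 = 312.4 kWh
Cost = 312.4 kWh × £0.305 = £95.28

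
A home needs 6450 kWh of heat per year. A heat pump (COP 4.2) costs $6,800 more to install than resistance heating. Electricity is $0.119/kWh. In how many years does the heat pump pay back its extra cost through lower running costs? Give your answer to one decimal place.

11.6 years

Resistance: 6450 kWh × $0.119 = $767.55/yr
Heat pump: 6450 / 4.2 = 1536 kWh in → × $0.119 = $182.75/yr
Annual savings = $584.80
Payback = $6,800 / $584.80 = 11.6 years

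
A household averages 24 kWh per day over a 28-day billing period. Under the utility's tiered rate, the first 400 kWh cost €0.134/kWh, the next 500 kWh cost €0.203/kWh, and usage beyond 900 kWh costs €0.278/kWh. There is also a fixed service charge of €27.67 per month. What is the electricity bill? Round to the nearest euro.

Usage = 24 kWh/day × 28 days = 672 kWh
First 400 kWh × €0.134 = €53.60
Next 272 kWh × €0.203 = €55.22
Remaining tier: 0 kWh (not reached)
Energy charge = €108.82; + service €27.67 = €136.49 ≈ €136

€136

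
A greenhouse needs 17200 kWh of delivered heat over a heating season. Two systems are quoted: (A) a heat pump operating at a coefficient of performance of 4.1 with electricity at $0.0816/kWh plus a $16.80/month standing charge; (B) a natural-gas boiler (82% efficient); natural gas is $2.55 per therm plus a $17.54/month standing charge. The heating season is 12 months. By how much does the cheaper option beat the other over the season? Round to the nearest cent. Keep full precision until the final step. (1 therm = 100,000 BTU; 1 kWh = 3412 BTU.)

Heat load = 17200 kWh × 3412 = 58,686,400 BTU
Gas: input = 58,686,400 / 0.82 = 71,568,780 BTU = 715.7 therm → 715.7 × $2.55 = $1,825.00; + 12 × $17.54 standing = $2,035.48
Heat pump: 58,686,400 BTU / 3412 = 17,200 kWh heat; / 4.1 = 4,195 kWh in → × $0.0816 = $342.32; + 12 × $16.80 standing = $543.92
Difference = |$2,035.48 − $543.92| = $1,491.56

$1491.56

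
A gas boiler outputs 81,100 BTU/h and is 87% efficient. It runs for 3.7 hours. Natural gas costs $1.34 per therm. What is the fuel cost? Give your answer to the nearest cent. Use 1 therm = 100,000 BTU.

Heat delivered = 81,100 BTU/h × 3.7 h = 300,070 BTU
Gas input = 300,070 / 0.87 = 344,908 BTU
= 344,908 / 100,000 = 3.449 therm
Cost = 3.449 × $1.34/therm = $4.62

$4.62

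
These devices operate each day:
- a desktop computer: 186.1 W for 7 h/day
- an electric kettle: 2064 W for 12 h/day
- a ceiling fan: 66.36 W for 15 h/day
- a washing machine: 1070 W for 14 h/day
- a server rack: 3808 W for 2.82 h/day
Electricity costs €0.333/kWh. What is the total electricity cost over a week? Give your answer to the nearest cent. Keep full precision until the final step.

desktop computer: 186.1 W × 7 h × 7 d = 9,119 Wh = 9.119 kWh
electric kettle: 2064 W × 12 h × 7 d = 173,376 Wh = 173.4 kWh
ceiling fan: 66.36 W × 15 h × 7 d = 6,968 Wh = 6.968 kWh
washing machine: 1070 W × 14 h × 7 d = 104,860 Wh = 104.9 kWh
server rack: 3808 W × 2.82 h × 7 d = 75,170 Wh = 75.17 kWh
Total energy = 9.119 + 173.4 + 6.968 + 104.9 + 75.17 = 369.5 kWh
Cost = 369.5 kWh × €0.333 = €123.04

€123.04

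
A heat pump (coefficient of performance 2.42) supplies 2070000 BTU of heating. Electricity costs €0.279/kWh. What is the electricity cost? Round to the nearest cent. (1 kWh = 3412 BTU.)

Heat delivered = 2,070,000 BTU / 3412 = 606.7 kWh
Electrical input = 606.7 kWh / 2.42 = 250.7 kWh
Cost = 250.7 × €0.279/kWh = €69.94

€69.94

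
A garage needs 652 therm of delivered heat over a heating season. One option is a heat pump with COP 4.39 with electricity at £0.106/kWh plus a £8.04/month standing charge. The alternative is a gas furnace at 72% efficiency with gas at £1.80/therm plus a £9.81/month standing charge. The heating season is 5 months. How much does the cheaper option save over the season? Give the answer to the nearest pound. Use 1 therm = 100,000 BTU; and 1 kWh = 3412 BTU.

Heat load = 652 therm × 100,000 = 65,200,000 BTU
Gas: input = 65,200,000 / 0.72 = 90,555,556 BTU = 905.6 therm → 905.6 × £1.80 = £1,630.00; + 5 × £9.81 standing = £1,679.05
Heat pump: 65,200,000 BTU / 3412 = 19,110 kWh heat; / 4.39 = 4,353 kWh in → × £0.106 = £461.40; + 5 × £8.04 standing = £501.60
Difference = |£1,679.05 − £501.60| = £1,177.45 ≈ £1177

£1177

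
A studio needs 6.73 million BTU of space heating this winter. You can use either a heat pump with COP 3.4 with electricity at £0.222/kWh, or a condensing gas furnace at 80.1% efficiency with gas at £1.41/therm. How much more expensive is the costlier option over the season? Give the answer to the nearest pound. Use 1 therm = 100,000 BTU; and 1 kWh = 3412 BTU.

£10

Heat load = 6.73 × 10⁶ BTU = 6,730,000 BTU
Gas: input = 6,730,000 / 0.801 = 8,401,998 BTU = 84.02 therm → 84.02 × £1.41 = £118.47
Heat pump: 6,730,000 BTU / 3412 = 1,972 kWh heat; / 3.4 = 580.1 kWh in → × £0.222 = £128.79
Difference = |£118.47 − £128.79| = £10.32 ≈ £10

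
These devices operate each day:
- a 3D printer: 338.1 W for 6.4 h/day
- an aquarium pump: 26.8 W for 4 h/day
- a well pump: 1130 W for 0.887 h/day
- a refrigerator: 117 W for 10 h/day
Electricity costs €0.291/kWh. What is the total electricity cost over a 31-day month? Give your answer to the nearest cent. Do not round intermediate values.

3D printer: 338.1 W × 6.4 h × 31 d = 67,079 Wh = 67.08 kWh
aquarium pump: 26.8 W × 4 h × 31 d = 3,323 Wh = 3.323 kWh
well pump: 1130 W × 0.887 h × 31 d = 31,072 Wh = 31.07 kWh
refrigerator: 117 W × 10 h × 31 d = 36,270 Wh = 36.27 kWh
Total energy = 67.08 + 3.323 + 31.07 + 36.27 = 137.7 kWh
Cost = 137.7 kWh × €0.291 = €40.08

€40.08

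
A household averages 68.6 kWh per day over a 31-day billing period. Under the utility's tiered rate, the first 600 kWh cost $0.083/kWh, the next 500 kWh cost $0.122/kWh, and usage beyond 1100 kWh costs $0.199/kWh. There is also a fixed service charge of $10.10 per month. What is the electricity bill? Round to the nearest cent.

$325.19

Usage = 68.6 kWh/day × 31 days = 2126.6 kWh
First 600 kWh × $0.083 = $49.80
Next 500 kWh × $0.122 = $61.00
Remaining 1026.6 kWh × $0.199 = $204.29
Energy charge = $315.09; + service $10.10 = $325.19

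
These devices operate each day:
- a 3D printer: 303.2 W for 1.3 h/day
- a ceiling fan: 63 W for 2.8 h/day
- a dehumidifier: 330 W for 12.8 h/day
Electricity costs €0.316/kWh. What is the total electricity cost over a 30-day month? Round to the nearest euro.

€45

3D printer: 303.2 W × 1.3 h × 30 d = 11,825 Wh = 11.82 kWh
ceiling fan: 63 W × 2.8 h × 30 d = 5,292 Wh = 5.292 kWh
dehumidifier: 330 W × 12.8 h × 30 d = 126,720 Wh = 126.7 kWh
Total energy = 11.82 + 5.292 + 126.7 = 143.8 kWh
Cost = 143.8 kWh × €0.316 = €45.45 ≈ €45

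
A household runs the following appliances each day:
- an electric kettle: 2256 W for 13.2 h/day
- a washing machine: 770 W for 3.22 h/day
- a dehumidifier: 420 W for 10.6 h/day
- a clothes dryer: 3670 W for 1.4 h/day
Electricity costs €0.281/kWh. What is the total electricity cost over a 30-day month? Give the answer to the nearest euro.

electric kettle: 2256 W × 13.2 h × 30 d = 893,376 Wh = 893.4 kWh
washing machine: 770 W × 3.22 h × 30 d = 74,382 Wh = 74.38 kWh
dehumidifier: 420 W × 10.6 h × 30 d = 133,560 Wh = 133.6 kWh
clothes dryer: 3670 W × 1.4 h × 30 d = 154,140 Wh = 154.1 kWh
Total energy = 893.4 + 74.38 + 133.6 + 154.1 = 1,255 kWh
Cost = 1,255 kWh × €0.281 = €352.78 ≈ €353

€353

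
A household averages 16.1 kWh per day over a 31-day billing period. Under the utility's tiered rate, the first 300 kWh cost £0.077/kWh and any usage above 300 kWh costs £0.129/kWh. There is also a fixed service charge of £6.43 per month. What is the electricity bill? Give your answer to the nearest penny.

Usage = 16.1 kWh/day × 31 days = 499.1 kWh
First 300 kWh × £0.077 = £23.10
Remaining 199.1 kWh × £0.129 = £25.68
Energy charge = £48.78; + service £6.43 = £55.21

£55.21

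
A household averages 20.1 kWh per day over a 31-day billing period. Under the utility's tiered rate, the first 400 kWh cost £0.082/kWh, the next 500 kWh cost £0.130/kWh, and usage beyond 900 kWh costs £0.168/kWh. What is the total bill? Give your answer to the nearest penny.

£61.80

Usage = 20.1 kWh/day × 31 days = 623.1 kWh
First 400 kWh × £0.082 = £32.80
Next 223.1 kWh × £0.130 = £29.00
Remaining tier: 0 kWh (not reached)
Total = £61.80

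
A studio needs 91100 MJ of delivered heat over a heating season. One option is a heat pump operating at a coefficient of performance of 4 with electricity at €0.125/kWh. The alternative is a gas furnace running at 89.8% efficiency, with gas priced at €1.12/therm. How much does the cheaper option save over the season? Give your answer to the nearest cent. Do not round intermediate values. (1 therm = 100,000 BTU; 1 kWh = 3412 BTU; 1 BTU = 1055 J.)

€286.11

Heat load = 91100 MJ = 91,100,000,000 J / 1055 = 86,350,711 BTU
Gas: input = 86,350,711 / 0.898 = 96,158,921 BTU = 961.6 therm → 961.6 × €1.12 = €1,076.98
Heat pump: 86,350,711 BTU / 3412 = 25,310 kWh heat; / 4 = 6,327 kWh in → × €0.125 = €790.87
Difference = |€1,076.98 − €790.87| = €286.11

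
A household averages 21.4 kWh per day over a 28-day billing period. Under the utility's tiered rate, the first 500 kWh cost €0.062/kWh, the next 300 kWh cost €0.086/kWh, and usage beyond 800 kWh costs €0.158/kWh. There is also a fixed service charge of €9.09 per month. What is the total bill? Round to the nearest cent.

Usage = 21.4 kWh/day × 28 days = 599.2 kWh
First 500 kWh × €0.062 = €31.00
Next 99.2 kWh × €0.086 = €8.53
Remaining tier: 0 kWh (not reached)
Energy charge = €39.53; + service €9.09 = €48.62

€48.62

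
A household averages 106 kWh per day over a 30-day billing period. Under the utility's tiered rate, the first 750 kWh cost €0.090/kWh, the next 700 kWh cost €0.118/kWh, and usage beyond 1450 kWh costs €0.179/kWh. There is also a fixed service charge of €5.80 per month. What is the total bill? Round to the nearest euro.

€466

Usage = 106 kWh/day × 30 days = 3180 kWh
First 750 kWh × €0.090 = €67.50
Next 700 kWh × €0.118 = €82.60
Remaining 1730 kWh × €0.179 = €309.67
Energy charge = €459.77; + service €5.80 = €465.57 ≈ €466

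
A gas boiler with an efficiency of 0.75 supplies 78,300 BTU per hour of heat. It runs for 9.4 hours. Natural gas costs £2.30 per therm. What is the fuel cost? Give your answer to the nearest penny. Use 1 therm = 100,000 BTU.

£22.57

Heat delivered = 78,300 BTU/h × 9.4 h = 736,020 BTU
Gas input = 736,020 / 0.75 = 981,360 BTU
= 981,360 / 100,000 = 9.814 therm
Cost = 9.814 × £2.30/therm = £22.57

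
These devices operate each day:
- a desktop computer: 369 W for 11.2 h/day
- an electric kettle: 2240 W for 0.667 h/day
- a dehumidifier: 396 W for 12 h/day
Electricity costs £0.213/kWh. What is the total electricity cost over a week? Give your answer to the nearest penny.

desktop computer: 369 W × 11.2 h × 7 d = 28,930 Wh = 28.93 kWh
electric kettle: 2240 W × 0.667 h × 7 d = 10,459 Wh = 10.46 kWh
dehumidifier: 396 W × 12 h × 7 d = 33,264 Wh = 33.26 kWh
Total energy = 28.93 + 10.46 + 33.26 = 72.65 kWh
Cost = 72.65 kWh × £0.213 = £15.47

£15.47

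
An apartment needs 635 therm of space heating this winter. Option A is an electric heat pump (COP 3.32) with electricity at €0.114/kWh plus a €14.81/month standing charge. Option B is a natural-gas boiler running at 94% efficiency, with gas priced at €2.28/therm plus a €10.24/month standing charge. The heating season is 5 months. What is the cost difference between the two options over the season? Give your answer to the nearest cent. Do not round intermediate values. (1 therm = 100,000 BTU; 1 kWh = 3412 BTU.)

Heat load = 635 therm × 100,000 = 63,500,000 BTU
Gas: input = 63,500,000 / 0.94 = 67,553,191 BTU = 675.5 therm → 675.5 × €2.28 = €1,540.21; + 5 × €10.24 standing = €1,591.41
Heat pump: 63,500,000 BTU / 3412 = 18,610 kWh heat; / 3.32 = 5,606 kWh in → × €0.114 = €639.05; + 5 × €14.81 standing = €713.10
Difference = |€1,591.41 − €713.10| = €878.32

€878.32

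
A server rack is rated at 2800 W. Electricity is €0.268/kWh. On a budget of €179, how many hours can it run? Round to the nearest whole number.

Energy budget = €179 / €0.268 per kWh = 667.9 kWh = 667,910 Wh
Runtime = 667,910 Wh / 2800 W = 238.5 h

239 h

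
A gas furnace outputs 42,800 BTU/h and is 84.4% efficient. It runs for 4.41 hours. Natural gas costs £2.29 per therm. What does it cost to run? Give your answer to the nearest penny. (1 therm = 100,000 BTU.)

Heat delivered = 42,800 BTU/h × 4.41 h = 188,748 BTU
Gas input = 188,748 / 0.844 = 223,635 BTU
= 223,635 / 100,000 = 2.236 therm
Cost = 2.236 × £2.29/therm = £5.12

£5.12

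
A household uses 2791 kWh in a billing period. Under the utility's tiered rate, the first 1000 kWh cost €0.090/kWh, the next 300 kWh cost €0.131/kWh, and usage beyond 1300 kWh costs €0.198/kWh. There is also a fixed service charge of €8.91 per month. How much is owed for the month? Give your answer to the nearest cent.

€433.43

First 1000 kWh × €0.090 = €90.00
Next 300 kWh × €0.131 = €39.30
Remaining 1491 kWh × €0.198 = €295.22
Energy charge = €424.52; + service €8.91 = €433.43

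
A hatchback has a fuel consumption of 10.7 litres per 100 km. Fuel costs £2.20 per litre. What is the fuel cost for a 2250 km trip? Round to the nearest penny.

Fuel = 10.7 L/100 km × 2250 km / 100 = 240.8 L
Cost = 240.8 L × £2.20/L = £529.65

£529.65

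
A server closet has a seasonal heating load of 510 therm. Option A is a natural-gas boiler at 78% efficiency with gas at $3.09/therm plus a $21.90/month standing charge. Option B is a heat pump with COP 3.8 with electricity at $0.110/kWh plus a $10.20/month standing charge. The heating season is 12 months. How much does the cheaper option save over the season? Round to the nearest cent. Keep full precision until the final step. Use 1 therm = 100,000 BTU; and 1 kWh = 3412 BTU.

Heat load = 510 therm × 100,000 = 51,000,000 BTU
Gas: input = 51,000,000 / 0.780 = 65,384,615 BTU = 653.8 therm → 653.8 × $3.09 = $2,020.38; + 12 × $21.90 standing = $2,283.18
Heat pump: 51,000,000 BTU / 3412 = 14,950 kWh heat; / 3.8 = 3,933 kWh in → × $0.110 = $432.68; + 12 × $10.20 standing = $555.08
Difference = |$2,283.18 − $555.08| = $1,728.10

$1728.10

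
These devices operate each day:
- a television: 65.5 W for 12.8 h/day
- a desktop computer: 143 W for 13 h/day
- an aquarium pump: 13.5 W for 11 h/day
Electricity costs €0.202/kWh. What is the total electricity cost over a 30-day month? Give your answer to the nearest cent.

€17.25

television: 65.5 W × 12.8 h × 30 d = 25,152 Wh = 25.15 kWh
desktop computer: 143 W × 13 h × 30 d = 55,770 Wh = 55.77 kWh
aquarium pump: 13.5 W × 11 h × 30 d = 4,455 Wh = 4.455 kWh
Total energy = 25.15 + 55.77 + 4.455 = 85.38 kWh
Cost = 85.38 kWh × €0.202 = €17.25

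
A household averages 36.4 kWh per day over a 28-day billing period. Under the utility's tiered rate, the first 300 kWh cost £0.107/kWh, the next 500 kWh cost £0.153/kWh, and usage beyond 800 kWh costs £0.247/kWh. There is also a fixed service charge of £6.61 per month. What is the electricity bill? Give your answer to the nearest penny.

£169.35

Usage = 36.4 kWh/day × 28 days = 1019.2 kWh
First 300 kWh × £0.107 = £32.10
Next 500 kWh × £0.153 = £76.50
Remaining 219.2 kWh × £0.247 = £54.14
Energy charge = £162.74; + service £6.61 = £169.35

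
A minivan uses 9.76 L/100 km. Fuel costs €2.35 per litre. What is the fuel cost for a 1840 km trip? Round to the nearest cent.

Fuel = 9.76 L/100 km × 1840 km / 100 = 179.6 L
Cost = 179.6 L × €2.35/L = €422.02

€422.02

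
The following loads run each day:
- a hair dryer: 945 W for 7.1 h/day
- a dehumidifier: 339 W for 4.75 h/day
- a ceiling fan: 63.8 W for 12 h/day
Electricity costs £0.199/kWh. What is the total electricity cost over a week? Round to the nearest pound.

hair dryer: 945 W × 7.1 h × 7 d = 46,966 Wh = 46.97 kWh
dehumidifier: 339 W × 4.75 h × 7 d = 11,272 Wh = 11.27 kWh
ceiling fan: 63.8 W × 12 h × 7 d = 5,359 Wh = 5.359 kWh
Total energy = 46.97 + 11.27 + 5.359 = 63.6 kWh
Cost = 63.6 kWh × £0.199 = £12.66 ≈ £13

£13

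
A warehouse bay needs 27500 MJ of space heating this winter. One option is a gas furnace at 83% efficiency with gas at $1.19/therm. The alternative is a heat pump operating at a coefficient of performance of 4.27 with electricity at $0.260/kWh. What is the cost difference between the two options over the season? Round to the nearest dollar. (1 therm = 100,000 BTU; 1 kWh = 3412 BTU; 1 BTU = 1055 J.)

Heat load = 27500 MJ = 27,500,000,000 J / 1055 = 26,066,351 BTU
Gas: input = 26,066,351 / 0.83 = 31,405,242 BTU = 314.1 therm → 314.1 × $1.19 = $373.72
Heat pump: 26,066,351 BTU / 3412 = 7,640 kWh heat; / 4.27 = 1,789 kWh in → × $0.260 = $465.18
Difference = |$373.72 − $465.18| = $91.45 ≈ $91

$91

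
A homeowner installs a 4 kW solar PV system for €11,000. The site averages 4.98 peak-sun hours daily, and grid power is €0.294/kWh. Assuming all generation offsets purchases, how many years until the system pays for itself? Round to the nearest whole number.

Daily generation = 4 kW × 4.98 h = 19.92 kWh
Annual generation = 19.92 × 365 = 7270.8 kWh
Annual savings = 7270.8 × €0.294 = €2,137.62
Payback = €11,000 / €2,137.62 = 5.15 years

5 years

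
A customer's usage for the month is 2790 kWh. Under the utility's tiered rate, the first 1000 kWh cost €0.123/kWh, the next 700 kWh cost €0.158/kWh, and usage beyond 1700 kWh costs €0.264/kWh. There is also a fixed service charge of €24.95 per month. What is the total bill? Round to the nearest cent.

First 1000 kWh × €0.123 = €123.00
Next 700 kWh × €0.158 = €110.60
Remaining 1090 kWh × €0.264 = €287.76
Energy charge = €521.36; + service €24.95 = €546.31

€546.31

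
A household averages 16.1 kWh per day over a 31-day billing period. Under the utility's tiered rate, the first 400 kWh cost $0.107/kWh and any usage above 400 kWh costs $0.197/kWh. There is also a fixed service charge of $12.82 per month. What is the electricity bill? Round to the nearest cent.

$75.14

Usage = 16.1 kWh/day × 31 days = 499.1 kWh
First 400 kWh × $0.107 = $42.80
Remaining 99.1 kWh × $0.197 = $19.52
Energy charge = $62.32; + service $12.82 = $75.14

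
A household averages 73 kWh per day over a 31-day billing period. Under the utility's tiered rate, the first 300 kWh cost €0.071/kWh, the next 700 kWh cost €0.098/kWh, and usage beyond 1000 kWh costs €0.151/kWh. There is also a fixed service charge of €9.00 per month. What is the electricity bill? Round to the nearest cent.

€289.61

Usage = 73 kWh/day × 31 days = 2263 kWh
First 300 kWh × €0.071 = €21.30
Next 700 kWh × €0.098 = €68.60
Remaining 1263 kWh × €0.151 = €190.71
Energy charge = €280.61; + service €9.00 = €289.61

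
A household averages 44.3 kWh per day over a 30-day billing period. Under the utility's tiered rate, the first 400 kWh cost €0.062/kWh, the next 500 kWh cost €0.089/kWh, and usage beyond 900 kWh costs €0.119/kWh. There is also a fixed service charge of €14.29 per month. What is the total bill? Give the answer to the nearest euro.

€135

Usage = 44.3 kWh/day × 30 days = 1329 kWh
First 400 kWh × €0.062 = €24.80
Next 500 kWh × €0.089 = €44.50
Remaining 429 kWh × €0.119 = €51.05
Energy charge = €120.35; + service €14.29 = €134.64 ≈ €135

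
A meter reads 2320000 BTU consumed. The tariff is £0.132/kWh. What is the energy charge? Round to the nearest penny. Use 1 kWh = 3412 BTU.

£89.75

2320000 BTU × (0.00029308 kWh/BTU) = 680 kWh
Cost = 680 kWh × £0.132/kWh = £89.75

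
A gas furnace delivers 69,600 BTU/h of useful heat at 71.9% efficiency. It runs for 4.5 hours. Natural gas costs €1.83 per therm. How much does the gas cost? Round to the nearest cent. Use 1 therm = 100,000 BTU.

€7.97

Heat delivered = 69,600 BTU/h × 4.5 h = 313,200 BTU
Gas input = 313,200 / 0.719 = 435,605 BTU
= 435,605 / 100,000 = 4.356 therm
Cost = 4.356 × €1.83/therm = €7.97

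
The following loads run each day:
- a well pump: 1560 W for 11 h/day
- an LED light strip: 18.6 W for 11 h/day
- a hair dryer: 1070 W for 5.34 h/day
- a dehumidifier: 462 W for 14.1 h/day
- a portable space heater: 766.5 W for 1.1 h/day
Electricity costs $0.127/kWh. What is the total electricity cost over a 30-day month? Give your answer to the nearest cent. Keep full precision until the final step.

well pump: 1560 W × 11 h × 30 d = 514,800 Wh = 514.8 kWh
LED light strip: 18.6 W × 11 h × 30 d = 6,138 Wh = 6.138 kWh
hair dryer: 1070 W × 5.34 h × 30 d = 171,414 Wh = 171.4 kWh
dehumidifier: 462 W × 14.1 h × 30 d = 195,426 Wh = 195.4 kWh
portable space heater: 766.5 W × 1.1 h × 30 d = 25,295 Wh = 25.29 kWh
Total energy = 514.8 + 6.138 + 171.4 + 195.4 + 25.29 = 913.1 kWh
Cost = 913.1 kWh × $0.127 = $115.96

$115.96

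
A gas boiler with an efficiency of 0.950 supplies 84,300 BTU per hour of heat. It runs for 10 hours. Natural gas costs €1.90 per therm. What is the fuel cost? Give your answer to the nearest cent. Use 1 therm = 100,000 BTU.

€16.86

Heat delivered = 84,300 BTU/h × 10 h = 843,000 BTU
Gas input = 843,000 / 0.950 = 887,368 BTU
= 887,368 / 100,000 = 8.874 therm
Cost = 8.874 × €1.90/therm = €16.86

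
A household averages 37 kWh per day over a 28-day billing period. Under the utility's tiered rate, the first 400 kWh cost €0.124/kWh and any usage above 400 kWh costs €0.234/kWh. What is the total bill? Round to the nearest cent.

Usage = 37 kWh/day × 28 days = 1036 kWh
First 400 kWh × €0.124 = €49.60
Remaining 636 kWh × €0.234 = €148.82
Total = €198.42

€198.42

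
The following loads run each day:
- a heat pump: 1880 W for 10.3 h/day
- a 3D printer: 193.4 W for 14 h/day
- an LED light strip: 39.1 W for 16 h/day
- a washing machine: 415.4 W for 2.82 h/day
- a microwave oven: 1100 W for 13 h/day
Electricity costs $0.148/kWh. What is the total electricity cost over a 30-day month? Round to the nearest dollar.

heat pump: 1880 W × 10.3 h × 30 d = 580,920 Wh = 580.9 kWh
3D printer: 193.4 W × 14 h × 30 d = 81,228 Wh = 81.23 kWh
LED light strip: 39.1 W × 16 h × 30 d = 18,768 Wh = 18.77 kWh
washing machine: 415.4 W × 2.82 h × 30 d = 35,143 Wh = 35.14 kWh
microwave oven: 1100 W × 13 h × 30 d = 429,000 Wh = 429 kWh
Total energy = 580.9 + 81.23 + 18.77 + 35.14 + 429 = 1,145 kWh
Cost = 1,145 kWh × $0.148 = $169.47 ≈ $169

$169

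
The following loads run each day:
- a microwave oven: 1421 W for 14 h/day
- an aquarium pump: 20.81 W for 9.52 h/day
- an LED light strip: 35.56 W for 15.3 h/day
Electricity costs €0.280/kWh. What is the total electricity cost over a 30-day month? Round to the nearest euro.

€173

microwave oven: 1421 W × 14 h × 30 d = 596,820 Wh = 596.8 kWh
aquarium pump: 20.81 W × 9.52 h × 30 d = 5,943 Wh = 5.943 kWh
LED light strip: 35.56 W × 15.3 h × 30 d = 16,322 Wh = 16.32 kWh
Total energy = 596.8 + 5.943 + 16.32 = 619.1 kWh
Cost = 619.1 kWh × €0.280 = €173.34 ≈ €173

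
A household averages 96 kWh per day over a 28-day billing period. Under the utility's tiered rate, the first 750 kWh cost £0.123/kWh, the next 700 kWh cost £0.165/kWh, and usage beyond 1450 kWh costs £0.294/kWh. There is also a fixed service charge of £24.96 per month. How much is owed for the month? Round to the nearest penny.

Usage = 96 kWh/day × 28 days = 2688 kWh
First 750 kWh × £0.123 = £92.25
Next 700 kWh × £0.165 = £115.50
Remaining 1238 kWh × £0.294 = £363.97
Energy charge = £571.72; + service £24.96 = £596.68

£596.68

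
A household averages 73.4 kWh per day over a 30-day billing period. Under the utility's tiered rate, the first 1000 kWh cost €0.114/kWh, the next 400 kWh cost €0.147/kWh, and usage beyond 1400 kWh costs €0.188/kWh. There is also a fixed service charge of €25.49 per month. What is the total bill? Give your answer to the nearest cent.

Usage = 73.4 kWh/day × 30 days = 2202 kWh
First 1000 kWh × €0.114 = €114.00
Next 400 kWh × €0.147 = €58.80
Remaining 802 kWh × €0.188 = €150.78
Energy charge = €323.58; + service €25.49 = €349.07

€349.07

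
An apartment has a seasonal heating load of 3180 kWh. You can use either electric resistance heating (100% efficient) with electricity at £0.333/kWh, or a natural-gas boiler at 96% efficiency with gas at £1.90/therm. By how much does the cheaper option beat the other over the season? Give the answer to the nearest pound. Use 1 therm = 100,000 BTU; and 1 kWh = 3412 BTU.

£844

Heat load = 3180 kWh × 3412 = 10,850,160 BTU
Gas: input = 10,850,160 / 0.96 = 11,302,250 BTU = 113 therm → 113 × £1.90 = £214.74
Electric: 10,850,160 BTU / 3412 = 3,180 kWh → × £0.333 = £1,058.94
Difference = |£214.74 − £1,058.94| = £844.20 ≈ £844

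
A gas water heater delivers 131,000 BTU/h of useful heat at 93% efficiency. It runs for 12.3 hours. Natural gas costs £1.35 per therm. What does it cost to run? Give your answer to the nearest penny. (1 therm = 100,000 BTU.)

Heat delivered = 131,000 BTU/h × 12.3 h = 1,611,300 BTU
Gas input = 1,611,300 / 0.930 = 1,732,581 BTU
= 1,732,581 / 100,000 = 17.33 therm
Cost = 17.33 × £1.35/therm = £23.39

£23.39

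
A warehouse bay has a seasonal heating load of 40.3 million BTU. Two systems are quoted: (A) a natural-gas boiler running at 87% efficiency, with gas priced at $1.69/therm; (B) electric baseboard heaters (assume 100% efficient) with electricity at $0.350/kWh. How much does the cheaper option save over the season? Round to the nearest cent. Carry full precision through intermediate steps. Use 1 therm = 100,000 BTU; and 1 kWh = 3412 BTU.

$3351.10

Heat load = 40.3 × 10⁶ BTU = 40,300,000 BTU
Gas: input = 40,300,000 / 0.87 = 46,321,839 BTU = 463.2 therm → 463.2 × $1.69 = $782.84
Electric: 40,300,000 BTU / 3412 = 11,810 kWh → × $0.350 = $4,133.94
Difference = |$782.84 − $4,133.94| = $3,351.10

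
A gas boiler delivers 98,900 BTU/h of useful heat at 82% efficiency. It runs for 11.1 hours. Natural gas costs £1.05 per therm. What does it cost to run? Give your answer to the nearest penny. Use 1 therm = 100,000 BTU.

£14.06

Heat delivered = 98,900 BTU/h × 11.1 h = 1,097,790 BTU
Gas input = 1,097,790 / 0.82 = 1,338,768 BTU
= 1,338,768 / 100,000 = 13.39 therm
Cost = 13.39 × £1.05/therm = £14.06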